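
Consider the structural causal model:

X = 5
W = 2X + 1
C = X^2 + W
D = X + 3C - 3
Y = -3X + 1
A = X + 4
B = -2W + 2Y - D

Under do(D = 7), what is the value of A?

Under do(D=7), the mechanism D = X + 3C - 3 is discarded; D is fixed at 7.
Since A is not a descendant of the intervened variable, it is unaffected.
A = X + 4  [with X=5]  = 9

9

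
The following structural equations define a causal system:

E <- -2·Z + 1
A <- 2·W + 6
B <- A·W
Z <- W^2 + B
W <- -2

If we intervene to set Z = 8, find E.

Intervening sets Z = 8 and removes its equation (Z <- W^2 + B).
E = -2·Z + 1  [with Z=8]  = -15

-15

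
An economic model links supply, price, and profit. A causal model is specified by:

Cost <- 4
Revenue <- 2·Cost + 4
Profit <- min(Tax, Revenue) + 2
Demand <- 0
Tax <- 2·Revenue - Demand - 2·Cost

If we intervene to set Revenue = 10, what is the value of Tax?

The intervention breaks the incoming arrows to Revenue: Revenue <- 2·Cost + 4 no longer applies, and Revenue = 10.
Tax = 2·Revenue - Demand - 2·Cost  [with Revenue=10, Demand=0, Cost=4]  = 12

12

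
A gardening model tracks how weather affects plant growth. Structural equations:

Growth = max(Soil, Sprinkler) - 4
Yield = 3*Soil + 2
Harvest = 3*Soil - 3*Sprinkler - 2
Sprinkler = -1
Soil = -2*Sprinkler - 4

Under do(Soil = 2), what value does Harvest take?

do(Soil=2) replaces the equation Soil = -2*Sprinkler - 4 with the constant Soil = 2.
Harvest = 3*Soil - 3*Sprinkler - 2  [with Soil=2, Sprinkler=-1]  = 7

7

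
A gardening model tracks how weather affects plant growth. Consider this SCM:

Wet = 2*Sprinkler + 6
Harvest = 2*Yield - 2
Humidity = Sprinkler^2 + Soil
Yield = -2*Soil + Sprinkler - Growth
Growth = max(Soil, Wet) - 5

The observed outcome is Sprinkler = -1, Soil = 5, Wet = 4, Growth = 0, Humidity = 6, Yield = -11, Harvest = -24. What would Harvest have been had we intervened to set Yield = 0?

-2

Intervening sets Yield = 0 and removes its equation (Yield = -2*Soil + Sprinkler - Growth).
Harvest = 2*Yield - 2  [with Yield=0]  = -2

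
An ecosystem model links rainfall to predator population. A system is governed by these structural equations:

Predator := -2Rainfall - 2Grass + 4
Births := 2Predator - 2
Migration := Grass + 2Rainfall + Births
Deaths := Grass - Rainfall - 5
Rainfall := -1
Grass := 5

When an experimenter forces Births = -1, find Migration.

2

Under do(Births=-1), the mechanism Births := 2Predator - 2 is discarded; Births is fixed at -1.
Migration = Grass + 2Rainfall + Births  [with Grass=5, Rainfall=-1, Births=-1]  = 2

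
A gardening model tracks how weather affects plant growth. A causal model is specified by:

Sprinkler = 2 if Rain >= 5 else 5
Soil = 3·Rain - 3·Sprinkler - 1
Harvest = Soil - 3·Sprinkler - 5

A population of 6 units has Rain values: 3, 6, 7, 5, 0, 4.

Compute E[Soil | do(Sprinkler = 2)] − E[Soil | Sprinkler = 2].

The intervention sets Sprinkler=2 in all 6 units regardless of Rain. Recomputing Soil per unit gives 2, 11, 14, 8, -7, 5; average 5.5.
Conditioning on Sprinkler=2 selects the 3 unit(s) with Rain ∈ {6, 7, 5}. Their Soil values: 11, 14, 8. Mean = 11.
Difference = 5.5 − 11 = -5.5.

-5.5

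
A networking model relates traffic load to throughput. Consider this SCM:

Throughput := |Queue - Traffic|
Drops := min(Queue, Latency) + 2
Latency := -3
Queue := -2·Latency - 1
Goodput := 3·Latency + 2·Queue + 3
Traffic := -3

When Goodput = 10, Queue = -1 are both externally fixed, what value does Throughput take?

2

Under do(Goodput = 10, Queue = -1), each intervened variable's structural equation is replaced by its fixed value.
Throughput = |Queue - Traffic|  [with Queue=-1, Traffic=-3]  = 2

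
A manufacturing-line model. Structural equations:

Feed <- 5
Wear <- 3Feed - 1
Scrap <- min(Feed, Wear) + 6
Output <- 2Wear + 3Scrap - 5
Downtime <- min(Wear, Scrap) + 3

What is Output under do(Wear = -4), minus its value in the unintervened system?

-63

Under do(Wear=-4), the mechanism Wear <- 3Feed - 1 is discarded; Wear is fixed at -4.
Scrap = min(Feed, Wear) + 6  [with Feed=5, Wear=-4]  = 2
Output = 2Wear + 3Scrap - 5  [with Wear=-4, Scrap=2]  = -7
Without intervention: Wear = 3Feed - 1  [with Feed=5]  = 14; Scrap = min(Feed, Wear) + 6  [with Feed=5, Wear=14]  = 11; Output = 2Wear + 3Scrap - 5  [with Wear=14, Scrap=11]  = 56.
Change = -7 − 56 = -63.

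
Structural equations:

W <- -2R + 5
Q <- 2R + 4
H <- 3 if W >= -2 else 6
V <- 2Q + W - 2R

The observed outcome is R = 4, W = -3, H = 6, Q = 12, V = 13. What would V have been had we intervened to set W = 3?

19

do(W=3) replaces the equation W <- -2R + 5 with the constant W = 3.
Q = 2R + 4  [with R=4]  = 12
V = 2Q + W - 2R  [with Q=12, W=3, R=4]  = 19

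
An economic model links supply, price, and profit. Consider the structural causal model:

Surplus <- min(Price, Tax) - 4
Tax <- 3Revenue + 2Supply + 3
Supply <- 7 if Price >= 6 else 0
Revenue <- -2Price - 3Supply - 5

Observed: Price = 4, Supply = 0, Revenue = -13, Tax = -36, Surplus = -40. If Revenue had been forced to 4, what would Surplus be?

do(Revenue=4) replaces the equation Revenue <- -2Price - 3Supply - 5 with the constant Revenue = 4.
Supply = 7 if Price >= 6 else 0  [with Price=4]  = 0
Tax = 3Revenue + 2Supply + 3  [with Revenue=4, Supply=0]  = 15
Surplus = min(Price, Tax) - 4  [with Price=4, Tax=15]  = 0

0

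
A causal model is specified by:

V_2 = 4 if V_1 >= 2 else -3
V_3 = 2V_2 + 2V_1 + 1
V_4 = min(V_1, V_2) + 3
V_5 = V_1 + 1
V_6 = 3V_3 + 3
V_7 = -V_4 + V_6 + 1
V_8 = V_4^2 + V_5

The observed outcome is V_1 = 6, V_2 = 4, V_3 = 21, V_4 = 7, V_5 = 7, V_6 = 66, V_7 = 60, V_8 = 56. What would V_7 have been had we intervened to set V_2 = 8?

82

Under do(V_2=8), the mechanism V_2 = 4 if V_1 >= 2 else -3 is discarded; V_2 is fixed at 8.
V_3 = 2V_2 + 2V_1 + 1  [with V_2=8, V_1=6]  = 29
V_4 = min(V_1, V_2) + 3  [with V_1=6, V_2=8]  = 9
V_6 = 3V_3 + 3  [with V_3=29]  = 90
V_7 = -V_4 + V_6 + 1  [with V_4=9, V_6=90]  = 82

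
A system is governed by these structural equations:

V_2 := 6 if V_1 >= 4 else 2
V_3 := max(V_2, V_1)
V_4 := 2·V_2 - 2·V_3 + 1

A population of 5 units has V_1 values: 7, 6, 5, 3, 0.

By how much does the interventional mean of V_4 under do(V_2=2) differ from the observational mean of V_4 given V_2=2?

-4.2

The intervention sets V_2=2 in all 5 units regardless of V_1. Recomputing V_4 per unit gives -9, -7, -5, -1, 1; average -4.2.
Conditioning on V_2=2 selects the 2 unit(s) with V_1 ∈ {3, 0}. Their V_4 values: -1, 1. Mean = 0.
Difference = -4.2 − 0 = -4.2.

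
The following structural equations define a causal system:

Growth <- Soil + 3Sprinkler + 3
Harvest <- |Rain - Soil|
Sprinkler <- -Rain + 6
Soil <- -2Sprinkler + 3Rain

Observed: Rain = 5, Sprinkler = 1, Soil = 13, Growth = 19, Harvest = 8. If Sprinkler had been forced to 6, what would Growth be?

Under do(Sprinkler=6), the mechanism Sprinkler <- -Rain + 6 is discarded; Sprinkler is fixed at 6.
Soil = -2Sprinkler + 3Rain  [with Sprinkler=6, Rain=5]  = 3
Growth = Soil + 3Sprinkler + 3  [with Soil=3, Sprinkler=6]  = 24

24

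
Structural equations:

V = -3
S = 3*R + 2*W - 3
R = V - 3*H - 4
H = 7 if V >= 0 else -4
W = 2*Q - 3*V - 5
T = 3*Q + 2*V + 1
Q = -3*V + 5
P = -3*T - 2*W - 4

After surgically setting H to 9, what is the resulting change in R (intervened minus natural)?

-39

The intervention breaks the incoming arrows to H: H = 7 if V >= 0 else -4 no longer applies, and H = 9.
R = V - 3*H - 4  [with V=-3, H=9]  = -34
Without intervention: H = 7 if V >= 0 else -4  [with V=-3]  = -4; R = V - 3*H - 4  [with V=-3, H=-4]  = 5.
Change = -34 − 5 = -39.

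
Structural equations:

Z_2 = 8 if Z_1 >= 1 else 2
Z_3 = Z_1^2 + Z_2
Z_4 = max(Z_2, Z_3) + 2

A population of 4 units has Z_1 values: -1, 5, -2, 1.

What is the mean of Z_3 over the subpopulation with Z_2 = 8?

21

E[Z_3|Z_2=8] averages over only the 2 units with Z_2=8 (Z_1 = 5, 1): Z_3 = 33, 9, mean 21.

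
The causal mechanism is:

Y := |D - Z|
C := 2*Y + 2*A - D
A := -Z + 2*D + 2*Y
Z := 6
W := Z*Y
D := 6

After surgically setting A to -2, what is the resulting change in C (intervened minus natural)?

Intervening sets A = -2 and removes its equation (A := -Z + 2*D + 2*Y).
Y = |D - Z|  [with D=6, Z=6]  = 0
C = 2*Y + 2*A - D  [with Y=0, A=-2, D=6]  = -10
Without intervention: Y = |D - Z|  [with D=6, Z=6]  = 0; A = -Z + 2*D + 2*Y  [with Z=6, D=6, Y=0]  = 6; C = 2*Y + 2*A - D  [with Y=0, A=6, D=6]  = 6.
Change = -10 − 6 = -16.

-16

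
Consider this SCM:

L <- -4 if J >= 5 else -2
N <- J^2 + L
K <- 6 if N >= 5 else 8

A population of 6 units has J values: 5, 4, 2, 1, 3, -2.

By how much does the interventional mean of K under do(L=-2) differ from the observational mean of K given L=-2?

Under do(L=-2), L's equation is replaced by L=-2 for every unit. Per-unit K: 6, 6, 8, 8, 6, 8. Mean = 7.
Conditioning on L=-2 selects the 5 unit(s) with J ∈ {4, 2, 1, 3, -2}. Their K values: 6, 8, 8, 6, 8. Mean = 7.2.
Difference = 7 − 7.2 = -0.2.

-0.2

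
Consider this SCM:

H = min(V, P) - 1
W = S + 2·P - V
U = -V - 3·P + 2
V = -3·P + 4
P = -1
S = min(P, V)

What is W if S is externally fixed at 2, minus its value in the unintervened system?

3

do(S=2) replaces the equation S = min(P, V) with the constant S = 2.
V = -3·P + 4  [with P=-1]  = 7
W = S + 2·P - V  [with S=2, P=-1, V=7]  = -7
Without intervention: V = -3·P + 4  [with P=-1]  = 7; S = min(P, V)  [with P=-1, V=7]  = -1; W = S + 2·P - V  [with S=-1, P=-1, V=7]  = -10.
Change = -7 − (-10) = 3.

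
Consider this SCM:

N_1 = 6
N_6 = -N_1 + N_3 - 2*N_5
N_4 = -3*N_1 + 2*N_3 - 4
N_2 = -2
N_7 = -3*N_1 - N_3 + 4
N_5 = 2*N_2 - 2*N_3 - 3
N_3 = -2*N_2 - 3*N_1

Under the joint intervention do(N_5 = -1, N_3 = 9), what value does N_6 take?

The joint intervention fixes N_5 = -1, N_3 = 9, removing each variable's own equation.
N_6 = -N_1 + N_3 - 2*N_5  [with N_1=6, N_3=9, N_5=-1]  = 5

5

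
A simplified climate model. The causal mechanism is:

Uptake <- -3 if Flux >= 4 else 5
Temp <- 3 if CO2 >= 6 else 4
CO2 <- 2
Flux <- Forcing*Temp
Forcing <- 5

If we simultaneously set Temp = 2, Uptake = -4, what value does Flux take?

The joint intervention fixes Temp = 2, Uptake = -4, removing each variable's own equation.
Flux = Forcing*Temp  [with Forcing=5, Temp=2]  = 10

10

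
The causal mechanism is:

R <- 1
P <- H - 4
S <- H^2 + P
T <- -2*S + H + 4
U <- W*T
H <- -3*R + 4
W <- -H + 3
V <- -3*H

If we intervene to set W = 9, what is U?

do(W=9) replaces the equation W <- -H + 3 with the constant W = 9.
H = -3*R + 4  [with R=1]  = 1
P = H - 4  [with H=1]  = -3
S = H^2 + P  [with H=1, P=-3]  = -2
T = -2*S + H + 4  [with S=-2, H=1]  = 9
U = W*T  [with W=9, T=9]  = 81

81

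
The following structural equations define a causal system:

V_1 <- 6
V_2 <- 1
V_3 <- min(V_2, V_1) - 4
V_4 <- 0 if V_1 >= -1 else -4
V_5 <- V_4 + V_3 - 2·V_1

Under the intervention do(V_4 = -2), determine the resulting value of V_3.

Under do(V_4=-2), the mechanism V_4 <- 0 if V_1 >= -1 else -4 is discarded; V_4 is fixed at -2.
Since V_3 is not a descendant of the intervened variable, it is unaffected.
V_3 = min(V_2, V_1) - 4  [with V_2=1, V_1=6]  = -3

-3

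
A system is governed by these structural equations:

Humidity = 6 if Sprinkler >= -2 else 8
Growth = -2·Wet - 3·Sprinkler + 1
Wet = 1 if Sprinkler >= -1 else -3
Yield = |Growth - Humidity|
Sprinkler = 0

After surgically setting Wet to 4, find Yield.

13

do(Wet=4) replaces the equation Wet = 1 if Sprinkler >= -1 else -3 with the constant Wet = 4.
Growth = -2·Wet - 3·Sprinkler + 1  [with Wet=4, Sprinkler=0]  = -7
Humidity = 6 if Sprinkler >= -2 else 8  [with Sprinkler=0]  = 6
Yield = |Growth - Humidity|  [with Growth=-7, Humidity=6]  = 13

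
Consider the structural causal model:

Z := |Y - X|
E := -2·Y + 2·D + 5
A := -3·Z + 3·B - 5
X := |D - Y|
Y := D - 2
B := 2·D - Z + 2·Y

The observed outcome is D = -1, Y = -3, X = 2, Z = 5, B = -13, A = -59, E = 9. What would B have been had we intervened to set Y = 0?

do(Y=0) replaces the equation Y := D - 2 with the constant Y = 0.
X = |D - Y|  [with D=-1, Y=0]  = 1
Z = |Y - X|  [with Y=0, X=1]  = 1
B = 2·D - Z + 2·Y  [with D=-1, Z=1, Y=0]  = -3

-3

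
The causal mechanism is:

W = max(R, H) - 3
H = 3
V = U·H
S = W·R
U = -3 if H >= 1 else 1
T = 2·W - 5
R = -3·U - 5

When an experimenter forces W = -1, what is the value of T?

-7

The intervention breaks the incoming arrows to W: W = max(R, H) - 3 no longer applies, and W = -1.
T = 2·W - 5  [with W=-1]  = -7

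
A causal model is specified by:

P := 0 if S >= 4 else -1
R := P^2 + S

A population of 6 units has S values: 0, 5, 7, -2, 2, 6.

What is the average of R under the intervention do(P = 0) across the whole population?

3

Under do(P=0), P's equation is replaced by P=0 for every unit. Per-unit R: 0, 5, 7, -2, 2, 6. Mean = 3.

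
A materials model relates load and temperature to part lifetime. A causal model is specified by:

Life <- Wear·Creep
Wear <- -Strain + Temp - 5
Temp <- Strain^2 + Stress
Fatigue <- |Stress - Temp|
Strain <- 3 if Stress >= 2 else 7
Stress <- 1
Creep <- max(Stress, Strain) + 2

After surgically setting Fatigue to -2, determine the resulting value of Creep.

do(Fatigue=-2) replaces the equation Fatigue <- |Stress - Temp| with the constant Fatigue = -2.
No directed path runs from Fatigue to Creep, so Creep keeps its natural value.
Strain = 3 if Stress >= 2 else 7  [with Stress=1]  = 7
Creep = max(Stress, Strain) + 2  [with Stress=1, Strain=7]  = 9

9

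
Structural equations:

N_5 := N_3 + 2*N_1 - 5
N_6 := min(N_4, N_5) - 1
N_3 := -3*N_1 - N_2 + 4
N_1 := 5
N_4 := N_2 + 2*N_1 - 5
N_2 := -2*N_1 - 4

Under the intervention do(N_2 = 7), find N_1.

Under do(N_2=7), the mechanism N_2 := -2*N_1 - 4 is discarded; N_2 is fixed at 7.
N_1 is not downstream of the intervention, so its value is determined by the original equations.

5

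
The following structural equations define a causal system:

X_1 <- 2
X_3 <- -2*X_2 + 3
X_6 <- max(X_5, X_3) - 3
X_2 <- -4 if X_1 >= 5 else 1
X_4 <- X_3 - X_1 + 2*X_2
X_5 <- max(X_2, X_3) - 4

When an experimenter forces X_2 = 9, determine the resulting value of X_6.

Under do(X_2=9), the mechanism X_2 <- -4 if X_1 >= 5 else 1 is discarded; X_2 is fixed at 9.
X_3 = -2*X_2 + 3  [with X_2=9]  = -15
X_5 = max(X_2, X_3) - 4  [with X_2=9, X_3=-15]  = 5
X_6 = max(X_5, X_3) - 3  [with X_5=5, X_3=-15]  = 2

2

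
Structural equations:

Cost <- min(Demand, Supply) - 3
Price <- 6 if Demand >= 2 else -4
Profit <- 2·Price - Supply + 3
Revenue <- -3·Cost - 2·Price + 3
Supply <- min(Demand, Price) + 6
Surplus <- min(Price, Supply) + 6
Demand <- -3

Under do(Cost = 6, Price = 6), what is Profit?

The joint intervention fixes Cost = 6, Price = 6, removing each variable's own equation.
Supply = min(Demand, Price) + 6  [with Demand=-3, Price=6]  = 3
Profit = 2·Price - Supply + 3  [with Price=6, Supply=3]  = 12

12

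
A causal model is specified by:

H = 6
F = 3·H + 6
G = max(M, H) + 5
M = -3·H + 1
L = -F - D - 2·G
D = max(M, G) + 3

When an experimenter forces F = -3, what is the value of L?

The intervention breaks the incoming arrows to F: F = 3·H + 6 no longer applies, and F = -3.
M = -3·H + 1  [with H=6]  = -17
G = max(M, H) + 5  [with M=-17, H=6]  = 11
D = max(M, G) + 3  [with M=-17, G=11]  = 14
L = -F - D - 2·G  [with F=-3, D=14, G=11]  = -33

-33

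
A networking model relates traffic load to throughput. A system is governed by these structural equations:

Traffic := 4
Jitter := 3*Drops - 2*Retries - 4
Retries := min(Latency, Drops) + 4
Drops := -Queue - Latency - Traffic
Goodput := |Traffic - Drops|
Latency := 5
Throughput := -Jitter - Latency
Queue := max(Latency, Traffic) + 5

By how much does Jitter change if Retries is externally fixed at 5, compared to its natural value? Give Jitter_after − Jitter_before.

-40

The intervention breaks the incoming arrows to Retries: Retries := min(Latency, Drops) + 4 no longer applies, and Retries = 5.
Queue = max(Latency, Traffic) + 5  [with Latency=5, Traffic=4]  = 10
Drops = -Queue - Latency - Traffic  [with Queue=10, Latency=5, Traffic=4]  = -19
Jitter = 3*Drops - 2*Retries - 4  [with Drops=-19, Retries=5]  = -71
Without intervention: Queue = max(Latency, Traffic) + 5  [with Latency=5, Traffic=4]  = 10; Drops = -Queue - Latency - Traffic  [with Queue=10, Latency=5, Traffic=4]  = -19; Retries = min(Latency, Drops) + 4  [with Latency=5, Drops=-19]  = -15; Jitter = 3*Drops - 2*Retries - 4  [with Drops=-19, Retries=-15]  = -31.
Change = -71 − (-31) = -40.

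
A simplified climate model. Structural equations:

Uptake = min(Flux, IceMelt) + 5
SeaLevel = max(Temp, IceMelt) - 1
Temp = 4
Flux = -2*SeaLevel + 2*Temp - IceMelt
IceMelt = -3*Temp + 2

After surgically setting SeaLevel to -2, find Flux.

22

The intervention breaks the incoming arrows to SeaLevel: SeaLevel = max(Temp, IceMelt) - 1 no longer applies, and SeaLevel = -2.
IceMelt = -3*Temp + 2  [with Temp=4]  = -10
Flux = -2*SeaLevel + 2*Temp - IceMelt  [with SeaLevel=-2, Temp=4, IceMelt=-10]  = 22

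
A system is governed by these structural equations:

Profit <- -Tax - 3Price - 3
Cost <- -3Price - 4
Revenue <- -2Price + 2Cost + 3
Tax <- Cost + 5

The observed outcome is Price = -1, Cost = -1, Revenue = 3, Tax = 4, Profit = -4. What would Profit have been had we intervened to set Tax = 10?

Intervening sets Tax = 10 and removes its equation (Tax <- Cost + 5).
Profit = -Tax - 3Price - 3  [with Tax=10, Price=-1]  = -10

-10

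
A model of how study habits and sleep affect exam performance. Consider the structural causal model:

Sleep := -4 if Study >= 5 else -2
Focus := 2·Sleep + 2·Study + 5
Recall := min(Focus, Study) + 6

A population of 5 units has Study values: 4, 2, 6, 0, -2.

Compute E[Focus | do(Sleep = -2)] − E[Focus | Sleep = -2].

2

The intervention sets Sleep=-2 in all 5 units regardless of Study. Recomputing Focus per unit gives 9, 5, 13, 1, -3; average 5.
Conditioning on Sleep=-2 selects the 4 unit(s) with Study ∈ {4, 2, 0, -2}. Their Focus values: 9, 5, 1, -3. Mean = 3.
Difference = 5 − 3 = 2.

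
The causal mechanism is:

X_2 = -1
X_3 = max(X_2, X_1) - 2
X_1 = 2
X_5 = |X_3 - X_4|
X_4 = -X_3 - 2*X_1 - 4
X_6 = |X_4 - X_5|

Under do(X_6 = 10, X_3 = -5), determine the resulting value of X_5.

Under do(X_6 = 10, X_3 = -5), each intervened variable's structural equation is replaced by its fixed value.
X_4 = -X_3 - 2*X_1 - 4  [with X_3=-5, X_1=2]  = -3
X_5 = |X_3 - X_4|  [with X_3=-5, X_4=-3]  = 2

2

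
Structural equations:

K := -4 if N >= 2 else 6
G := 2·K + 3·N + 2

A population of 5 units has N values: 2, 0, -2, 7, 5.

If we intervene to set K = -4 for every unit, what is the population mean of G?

Under do(K=-4), K's equation is replaced by K=-4 for every unit. Per-unit G: 0, -6, -12, 15, 9. Mean = 1.2.

1.2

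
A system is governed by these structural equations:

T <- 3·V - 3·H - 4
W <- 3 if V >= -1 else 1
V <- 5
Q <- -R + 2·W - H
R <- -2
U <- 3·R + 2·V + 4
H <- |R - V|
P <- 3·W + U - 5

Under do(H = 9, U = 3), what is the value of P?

7

Under do(H = 9, U = 3), each intervened variable's structural equation is replaced by its fixed value.
W = 3 if V >= -1 else 1  [with V=5]  = 3
P = 3·W + U - 5  [with W=3, U=3]  = 7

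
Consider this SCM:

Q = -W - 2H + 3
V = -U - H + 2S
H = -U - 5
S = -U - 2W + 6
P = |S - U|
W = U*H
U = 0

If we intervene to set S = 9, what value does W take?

0

Under do(S=9), the mechanism S = -U - 2W + 6 is discarded; S is fixed at 9.
Since W is not a descendant of the intervened variable, it is unaffected.
H = -U - 5  [with U=0]  = -5
W = U*H  [with U=0, H=-5]  = 0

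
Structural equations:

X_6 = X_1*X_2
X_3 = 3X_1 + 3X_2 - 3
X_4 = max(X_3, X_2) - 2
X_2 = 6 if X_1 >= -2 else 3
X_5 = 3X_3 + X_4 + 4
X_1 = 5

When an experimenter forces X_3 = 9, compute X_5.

do(X_3=9) replaces the equation X_3 = 3X_1 + 3X_2 - 3 with the constant X_3 = 9.
X_2 = 6 if X_1 >= -2 else 3  [with X_1=5]  = 6
X_4 = max(X_3, X_2) - 2  [with X_3=9, X_2=6]  = 7
X_5 = 3X_3 + X_4 + 4  [with X_3=9, X_4=7]  = 38

38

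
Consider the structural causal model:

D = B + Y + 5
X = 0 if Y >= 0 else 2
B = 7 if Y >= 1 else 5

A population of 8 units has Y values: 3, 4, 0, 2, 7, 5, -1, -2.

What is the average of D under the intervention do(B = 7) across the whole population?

Every unit gets B=7 under the intervention. D values become 15, 16, 12, 14, 19, 17, 11, 10; E[D|do(B=7)] = 14.25.

14.25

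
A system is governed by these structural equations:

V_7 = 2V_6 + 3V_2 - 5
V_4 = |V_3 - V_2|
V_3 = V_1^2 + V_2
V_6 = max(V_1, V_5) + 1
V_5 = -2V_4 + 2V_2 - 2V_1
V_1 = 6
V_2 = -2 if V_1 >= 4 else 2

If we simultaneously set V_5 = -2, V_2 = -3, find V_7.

0

Setting V_5 = -2, V_2 = -3 by intervention discards those variables' equations.
V_6 = max(V_1, V_5) + 1  [with V_1=6, V_5=-2]  = 7
V_7 = 2V_6 + 3V_2 - 5  [with V_6=7, V_2=-3]  = 0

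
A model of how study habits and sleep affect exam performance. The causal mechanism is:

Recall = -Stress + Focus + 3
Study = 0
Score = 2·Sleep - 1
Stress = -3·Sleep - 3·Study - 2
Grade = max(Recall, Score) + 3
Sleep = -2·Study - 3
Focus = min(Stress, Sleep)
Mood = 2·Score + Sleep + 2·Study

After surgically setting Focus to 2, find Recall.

The intervention breaks the incoming arrows to Focus: Focus = min(Stress, Sleep) no longer applies, and Focus = 2.
Sleep = -2·Study - 3  [with Study=0]  = -3
Stress = -3·Sleep - 3·Study - 2  [with Sleep=-3, Study=0]  = 7
Recall = -Stress + Focus + 3  [with Stress=7, Focus=2]  = -2

-2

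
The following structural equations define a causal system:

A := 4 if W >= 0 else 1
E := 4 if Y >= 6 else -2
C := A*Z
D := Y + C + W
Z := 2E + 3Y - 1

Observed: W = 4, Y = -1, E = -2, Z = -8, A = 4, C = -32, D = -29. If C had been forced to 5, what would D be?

Intervening sets C = 5 and removes its equation (C := A*Z).
D = Y + C + W  [with Y=-1, C=5, W=4]  = 8

8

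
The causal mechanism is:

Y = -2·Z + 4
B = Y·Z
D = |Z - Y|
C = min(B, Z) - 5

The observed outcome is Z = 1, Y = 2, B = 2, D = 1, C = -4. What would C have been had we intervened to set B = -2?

-7

do(B=-2) replaces the equation B = Y·Z with the constant B = -2.
C = min(B, Z) - 5  [with B=-2, Z=1]  = -7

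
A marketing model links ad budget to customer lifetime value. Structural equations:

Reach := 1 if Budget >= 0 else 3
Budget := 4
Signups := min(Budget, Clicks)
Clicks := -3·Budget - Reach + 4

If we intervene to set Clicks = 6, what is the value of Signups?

The intervention breaks the incoming arrows to Clicks: Clicks := -3·Budget - Reach + 4 no longer applies, and Clicks = 6.
Signups = min(Budget, Clicks)  [with Budget=4, Clicks=6]  = 4

4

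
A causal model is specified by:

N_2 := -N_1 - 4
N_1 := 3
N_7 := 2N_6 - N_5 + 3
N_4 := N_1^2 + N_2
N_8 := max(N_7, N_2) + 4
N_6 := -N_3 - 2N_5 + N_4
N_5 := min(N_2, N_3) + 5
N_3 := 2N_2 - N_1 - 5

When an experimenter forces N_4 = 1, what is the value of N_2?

The intervention breaks the incoming arrows to N_4: N_4 := N_1^2 + N_2 no longer applies, and N_4 = 1.
Since N_2 is not a descendant of the intervened variable, it is unaffected.
N_2 = -N_1 - 4  [with N_1=3]  = -7

-7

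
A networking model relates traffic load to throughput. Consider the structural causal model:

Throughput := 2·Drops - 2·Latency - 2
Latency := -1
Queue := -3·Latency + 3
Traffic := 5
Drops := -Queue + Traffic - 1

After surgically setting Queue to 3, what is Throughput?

do(Queue=3) replaces the equation Queue := -3·Latency + 3 with the constant Queue = 3.
Drops = -Queue + Traffic - 1  [with Queue=3, Traffic=5]  = 1
Throughput = 2·Drops - 2·Latency - 2  [with Drops=1, Latency=-1]  = 2

2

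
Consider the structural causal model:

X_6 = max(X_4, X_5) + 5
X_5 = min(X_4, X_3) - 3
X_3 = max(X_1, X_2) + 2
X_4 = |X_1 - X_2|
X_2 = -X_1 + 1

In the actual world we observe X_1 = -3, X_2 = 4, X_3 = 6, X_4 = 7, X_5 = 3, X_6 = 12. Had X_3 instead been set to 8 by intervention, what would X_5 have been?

do(X_3=8) replaces the equation X_3 = max(X_1, X_2) + 2 with the constant X_3 = 8.
X_2 = -X_1 + 1  [with X_1=-3]  = 4
X_4 = |X_1 - X_2|  [with X_1=-3, X_2=4]  = 7
X_5 = min(X_4, X_3) - 3  [with X_4=7, X_3=8]  = 4

4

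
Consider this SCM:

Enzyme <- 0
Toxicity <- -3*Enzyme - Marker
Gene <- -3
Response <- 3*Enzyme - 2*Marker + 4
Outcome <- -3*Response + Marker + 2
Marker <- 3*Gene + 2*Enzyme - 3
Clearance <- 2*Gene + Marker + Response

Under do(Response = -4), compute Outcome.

2

The intervention breaks the incoming arrows to Response: Response <- 3*Enzyme - 2*Marker + 4 no longer applies, and Response = -4.
Marker = 3*Gene + 2*Enzyme - 3  [with Gene=-3, Enzyme=0]  = -12
Outcome = -3*Response + Marker + 2  [with Response=-4, Marker=-12]  = 2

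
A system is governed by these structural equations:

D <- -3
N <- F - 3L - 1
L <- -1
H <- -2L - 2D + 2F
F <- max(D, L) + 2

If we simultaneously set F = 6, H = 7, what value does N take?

8

Setting F = 6, H = 7 by intervention discards those variables' equations.
N = F - 3L - 1  [with F=6, L=-1]  = 8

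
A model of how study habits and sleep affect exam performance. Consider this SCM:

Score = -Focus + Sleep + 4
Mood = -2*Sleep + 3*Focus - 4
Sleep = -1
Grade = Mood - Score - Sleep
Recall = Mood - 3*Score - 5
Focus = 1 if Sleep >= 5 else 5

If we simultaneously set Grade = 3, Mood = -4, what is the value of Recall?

-3

Setting Grade = 3, Mood = -4 by intervention discards those variables' equations.
Focus = 1 if Sleep >= 5 else 5  [with Sleep=-1]  = 5
Score = -Focus + Sleep + 4  [with Focus=5, Sleep=-1]  = -2
Recall = Mood - 3*Score - 5  [with Mood=-4, Score=-2]  = -3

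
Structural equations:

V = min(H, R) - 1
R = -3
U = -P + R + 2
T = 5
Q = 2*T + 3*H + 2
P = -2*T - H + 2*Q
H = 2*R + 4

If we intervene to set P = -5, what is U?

4

Under do(P=-5), the mechanism P = -2*T - H + 2*Q is discarded; P is fixed at -5.
U = -P + R + 2  [with P=-5, R=-3]  = 4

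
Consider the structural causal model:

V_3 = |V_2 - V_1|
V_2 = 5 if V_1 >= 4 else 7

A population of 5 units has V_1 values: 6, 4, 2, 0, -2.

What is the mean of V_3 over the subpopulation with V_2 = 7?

Observing V_2=7 restricts to units where V_2's equation naturally yields 7: V_1 ∈ {2, 0, -2}. In that subpopulation V_3 = 5, 7, 9, mean 7.

7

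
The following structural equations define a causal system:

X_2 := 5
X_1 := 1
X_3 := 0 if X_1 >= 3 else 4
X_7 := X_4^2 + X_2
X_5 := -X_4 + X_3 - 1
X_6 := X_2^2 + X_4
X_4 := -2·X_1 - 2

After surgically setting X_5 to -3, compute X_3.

do(X_5=-3) replaces the equation X_5 := -X_4 + X_3 - 1 with the constant X_5 = -3.
X_3 is not downstream of the intervention, so its value is determined by the original equations.
X_3 = 0 if X_1 >= 3 else 4  [with X_1=1]  = 4

4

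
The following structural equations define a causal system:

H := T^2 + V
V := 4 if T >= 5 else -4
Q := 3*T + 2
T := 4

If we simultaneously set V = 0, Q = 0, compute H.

16

The joint intervention fixes V = 0, Q = 0, removing each variable's own equation.
H = T^2 + V  [with T=4, V=0]  = 16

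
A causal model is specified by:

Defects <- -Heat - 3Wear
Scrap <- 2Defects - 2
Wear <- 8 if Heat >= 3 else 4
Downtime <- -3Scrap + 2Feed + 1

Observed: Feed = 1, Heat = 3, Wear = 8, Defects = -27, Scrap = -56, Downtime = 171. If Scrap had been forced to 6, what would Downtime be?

-15

The intervention breaks the incoming arrows to Scrap: Scrap <- 2Defects - 2 no longer applies, and Scrap = 6.
Downtime = -3Scrap + 2Feed + 1  [with Scrap=6, Feed=1]  = -15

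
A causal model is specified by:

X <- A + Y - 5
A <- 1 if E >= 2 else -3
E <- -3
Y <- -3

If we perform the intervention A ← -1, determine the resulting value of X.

The intervention breaks the incoming arrows to A: A <- 1 if E >= 2 else -3 no longer applies, and A = -1.
X = A + Y - 5  [with A=-1, Y=-3]  = -9

-9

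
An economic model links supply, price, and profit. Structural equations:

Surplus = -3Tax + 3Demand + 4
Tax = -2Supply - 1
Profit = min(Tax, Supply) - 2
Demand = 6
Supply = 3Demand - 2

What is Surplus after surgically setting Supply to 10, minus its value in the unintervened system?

-36

do(Supply=10) replaces the equation Supply = 3Demand - 2 with the constant Supply = 10.
Tax = -2Supply - 1  [with Supply=10]  = -21
Surplus = -3Tax + 3Demand + 4  [with Tax=-21, Demand=6]  = 85
Without intervention: Supply = 3Demand - 2  [with Demand=6]  = 16; Tax = -2Supply - 1  [with Supply=16]  = -33; Surplus = -3Tax + 3Demand + 4  [with Tax=-33, Demand=6]  = 121.
Change = 85 − 121 = -36.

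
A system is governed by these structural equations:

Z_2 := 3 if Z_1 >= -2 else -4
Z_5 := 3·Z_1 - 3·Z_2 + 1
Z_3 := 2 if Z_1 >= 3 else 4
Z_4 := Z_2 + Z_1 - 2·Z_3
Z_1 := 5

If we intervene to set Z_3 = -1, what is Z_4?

The intervention breaks the incoming arrows to Z_3: Z_3 := 2 if Z_1 >= 3 else 4 no longer applies, and Z_3 = -1.
Z_2 = 3 if Z_1 >= -2 else -4  [with Z_1=5]  = 3
Z_4 = Z_2 + Z_1 - 2·Z_3  [with Z_2=3, Z_1=5, Z_3=-1]  = 10

10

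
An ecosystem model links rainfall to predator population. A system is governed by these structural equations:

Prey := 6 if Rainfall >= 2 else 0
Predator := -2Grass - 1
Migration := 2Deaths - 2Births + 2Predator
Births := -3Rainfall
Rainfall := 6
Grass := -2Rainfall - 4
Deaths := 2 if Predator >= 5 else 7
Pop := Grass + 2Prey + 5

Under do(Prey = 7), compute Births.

do(Prey=7) replaces the equation Prey := 6 if Rainfall >= 2 else 0 with the constant Prey = 7.
Births is not downstream of the intervention, so its value is determined by the original equations.
Births = -3Rainfall  [with Rainfall=6]  = -18

-18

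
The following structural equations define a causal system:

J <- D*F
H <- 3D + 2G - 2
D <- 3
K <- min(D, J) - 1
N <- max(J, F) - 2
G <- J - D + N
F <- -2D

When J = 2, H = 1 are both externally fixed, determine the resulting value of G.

Under do(J = 2, H = 1), each intervened variable's structural equation is replaced by its fixed value.
F = -2D  [with D=3]  = -6
N = max(J, F) - 2  [with J=2, F=-6]  = 0
G = J - D + N  [with J=2, D=3, N=0]  = -1

-1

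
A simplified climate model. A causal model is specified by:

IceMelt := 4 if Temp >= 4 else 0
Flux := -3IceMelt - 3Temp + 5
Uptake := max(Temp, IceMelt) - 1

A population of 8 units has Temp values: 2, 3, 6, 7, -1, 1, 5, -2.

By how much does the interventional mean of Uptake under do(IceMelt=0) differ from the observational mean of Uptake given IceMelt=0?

Under do(IceMelt=0), IceMelt's equation is replaced by IceMelt=0 for every unit. Per-unit Uptake: 1, 2, 5, 6, -1, 0, 4, -1. Mean = 2.
E[Uptake|IceMelt=0] averages over only the 5 units with IceMelt=0 (Temp = 2, 3, -1, 1, -2): Uptake = 1, 2, -1, 0, -1, mean 0.2.
Difference = 2 − 0.2 = 1.8.

1.8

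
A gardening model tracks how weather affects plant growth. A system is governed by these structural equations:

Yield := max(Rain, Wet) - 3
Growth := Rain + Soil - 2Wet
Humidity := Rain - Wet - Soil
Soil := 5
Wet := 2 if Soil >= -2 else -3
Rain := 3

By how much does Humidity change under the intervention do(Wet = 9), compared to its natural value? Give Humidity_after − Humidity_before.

-7

do(Wet=9) replaces the equation Wet := 2 if Soil >= -2 else -3 with the constant Wet = 9.
Humidity = Rain - Wet - Soil  [with Rain=3, Wet=9, Soil=5]  = -11
Without intervention: Wet = 2 if Soil >= -2 else -3  [with Soil=5]  = 2; Humidity = Rain - Wet - Soil  [with Rain=3, Wet=2, Soil=5]  = -4.
Change = -11 − (-4) = -7.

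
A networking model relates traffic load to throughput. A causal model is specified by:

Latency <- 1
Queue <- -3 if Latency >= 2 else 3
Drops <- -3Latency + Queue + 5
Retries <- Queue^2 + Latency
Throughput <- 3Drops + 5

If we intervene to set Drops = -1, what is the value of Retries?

The intervention breaks the incoming arrows to Drops: Drops <- -3Latency + Queue + 5 no longer applies, and Drops = -1.
Retries is not downstream of the intervention, so its value is determined by the original equations.
Queue = -3 if Latency >= 2 else 3  [with Latency=1]  = 3
Retries = Queue^2 + Latency  [with Queue=3, Latency=1]  = 10

10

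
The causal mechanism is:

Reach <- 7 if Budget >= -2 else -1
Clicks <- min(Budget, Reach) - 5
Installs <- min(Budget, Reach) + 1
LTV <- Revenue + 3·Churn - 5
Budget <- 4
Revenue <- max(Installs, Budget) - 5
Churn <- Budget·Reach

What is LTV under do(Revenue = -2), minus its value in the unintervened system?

Intervening sets Revenue = -2 and removes its equation (Revenue <- max(Installs, Budget) - 5).
Reach = 7 if Budget >= -2 else -1  [with Budget=4]  = 7
Churn = Budget·Reach  [with Budget=4, Reach=7]  = 28
LTV = Revenue + 3·Churn - 5  [with Revenue=-2, Churn=28]  = 77
Without intervention: Reach = 7 if Budget >= -2 else -1  [with Budget=4]  = 7; Installs = min(Budget, Reach) + 1  [with Budget=4, Reach=7]  = 5; Churn = Budget·Reach  [with Budget=4, Reach=7]  = 28; Revenue = max(Installs, Budget) - 5  [with Installs=5, Budget=4]  = 0; LTV = Revenue + 3·Churn - 5  [with Revenue=0, Churn=28]  = 79.
Change = 77 − 79 = -2.

-2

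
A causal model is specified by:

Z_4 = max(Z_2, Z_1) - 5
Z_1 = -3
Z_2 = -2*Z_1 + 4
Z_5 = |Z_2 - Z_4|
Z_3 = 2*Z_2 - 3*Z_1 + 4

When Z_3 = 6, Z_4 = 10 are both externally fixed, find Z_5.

Setting Z_3 = 6, Z_4 = 10 by intervention discards those variables' equations.
Z_2 = -2*Z_1 + 4  [with Z_1=-3]  = 10
Z_5 = |Z_2 - Z_4|  [with Z_2=10, Z_4=10]  = 0

0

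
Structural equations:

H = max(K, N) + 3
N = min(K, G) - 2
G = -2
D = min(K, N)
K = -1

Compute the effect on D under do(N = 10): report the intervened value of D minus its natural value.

do(N=10) replaces the equation N = min(K, G) - 2 with the constant N = 10.
D = min(K, N)  [with K=-1, N=10]  = -1
Without intervention: N = min(K, G) - 2  [with K=-1, G=-2]  = -4; D = min(K, N)  [with K=-1, N=-4]  = -4.
Change = -1 − (-4) = 3.

3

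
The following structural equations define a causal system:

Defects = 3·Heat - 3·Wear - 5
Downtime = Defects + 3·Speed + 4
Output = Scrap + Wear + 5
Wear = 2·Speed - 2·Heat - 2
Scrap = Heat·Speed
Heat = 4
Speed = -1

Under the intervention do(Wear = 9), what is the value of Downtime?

-19

The intervention breaks the incoming arrows to Wear: Wear = 2·Speed - 2·Heat - 2 no longer applies, and Wear = 9.
Defects = 3·Heat - 3·Wear - 5  [with Heat=4, Wear=9]  = -20
Downtime = Defects + 3·Speed + 4  [with Defects=-20, Speed=-1]  = -19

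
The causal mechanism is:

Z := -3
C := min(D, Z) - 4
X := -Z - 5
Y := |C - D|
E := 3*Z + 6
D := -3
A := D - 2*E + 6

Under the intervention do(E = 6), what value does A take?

Intervening sets E = 6 and removes its equation (E := 3*Z + 6).
A = D - 2*E + 6  [with D=-3, E=6]  = -9

-9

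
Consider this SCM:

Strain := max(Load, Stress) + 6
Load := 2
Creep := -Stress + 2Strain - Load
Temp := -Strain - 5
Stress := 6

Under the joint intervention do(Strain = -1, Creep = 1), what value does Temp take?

-4

The joint intervention fixes Strain = -1, Creep = 1, removing each variable's own equation.
Temp = -Strain - 5  [with Strain=-1]  = -4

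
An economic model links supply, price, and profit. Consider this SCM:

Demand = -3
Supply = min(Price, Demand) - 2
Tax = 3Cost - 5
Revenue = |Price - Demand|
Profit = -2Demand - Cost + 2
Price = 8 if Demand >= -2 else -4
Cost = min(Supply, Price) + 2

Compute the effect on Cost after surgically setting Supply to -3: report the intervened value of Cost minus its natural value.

2

The intervention breaks the incoming arrows to Supply: Supply = min(Price, Demand) - 2 no longer applies, and Supply = -3.
Price = 8 if Demand >= -2 else -4  [with Demand=-3]  = -4
Cost = min(Supply, Price) + 2  [with Supply=-3, Price=-4]  = -2
Without intervention: Price = 8 if Demand >= -2 else -4  [with Demand=-3]  = -4; Supply = min(Price, Demand) - 2  [with Price=-4, Demand=-3]  = -6; Cost = min(Supply, Price) + 2  [with Supply=-6, Price=-4]  = -4.
Change = -2 − (-4) = 2.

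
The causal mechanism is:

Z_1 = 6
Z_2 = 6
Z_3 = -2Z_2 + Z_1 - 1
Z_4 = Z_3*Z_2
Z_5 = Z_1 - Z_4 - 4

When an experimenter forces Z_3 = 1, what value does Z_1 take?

Under do(Z_3=1), the mechanism Z_3 = -2Z_2 + Z_1 - 1 is discarded; Z_3 is fixed at 1.
Z_1 is not downstream of the intervention, so its value is determined by the original equations.

6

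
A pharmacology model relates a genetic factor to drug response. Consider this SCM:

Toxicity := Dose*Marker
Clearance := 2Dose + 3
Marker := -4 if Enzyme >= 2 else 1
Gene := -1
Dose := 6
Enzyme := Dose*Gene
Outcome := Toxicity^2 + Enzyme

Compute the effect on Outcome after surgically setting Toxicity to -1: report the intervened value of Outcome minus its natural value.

-35

Under do(Toxicity=-1), the mechanism Toxicity := Dose*Marker is discarded; Toxicity is fixed at -1.
Enzyme = Dose*Gene  [with Dose=6, Gene=-1]  = -6
Outcome = Toxicity^2 + Enzyme  [with Toxicity=-1, Enzyme=-6]  = -5
Without intervention: Enzyme = Dose*Gene  [with Dose=6, Gene=-1]  = -6; Marker = -4 if Enzyme >= 2 else 1  [with Enzyme=-6]  = 1; Toxicity = Dose*Marker  [with Dose=6, Marker=1]  = 6; Outcome = Toxicity^2 + Enzyme  [with Toxicity=6, Enzyme=-6]  = 30.
Change = -5 − 30 = -35.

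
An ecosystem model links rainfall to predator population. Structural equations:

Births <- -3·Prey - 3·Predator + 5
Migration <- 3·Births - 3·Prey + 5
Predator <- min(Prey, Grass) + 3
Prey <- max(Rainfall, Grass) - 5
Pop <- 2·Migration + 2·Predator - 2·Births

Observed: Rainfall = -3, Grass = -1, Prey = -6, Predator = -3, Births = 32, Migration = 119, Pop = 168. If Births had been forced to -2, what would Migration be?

The intervention breaks the incoming arrows to Births: Births <- -3·Prey - 3·Predator + 5 no longer applies, and Births = -2.
Prey = max(Rainfall, Grass) - 5  [with Rainfall=-3, Grass=-1]  = -6
Migration = 3·Births - 3·Prey + 5  [with Births=-2, Prey=-6]  = 17

17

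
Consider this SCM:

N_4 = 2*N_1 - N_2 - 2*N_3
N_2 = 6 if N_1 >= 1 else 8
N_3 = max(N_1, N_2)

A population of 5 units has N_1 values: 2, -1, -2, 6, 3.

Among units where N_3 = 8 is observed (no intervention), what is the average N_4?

Conditioning on N_3=8 selects the 2 unit(s) with N_1 ∈ {-1, -2}. Their N_4 values: -26, -28. Mean = -27.

-27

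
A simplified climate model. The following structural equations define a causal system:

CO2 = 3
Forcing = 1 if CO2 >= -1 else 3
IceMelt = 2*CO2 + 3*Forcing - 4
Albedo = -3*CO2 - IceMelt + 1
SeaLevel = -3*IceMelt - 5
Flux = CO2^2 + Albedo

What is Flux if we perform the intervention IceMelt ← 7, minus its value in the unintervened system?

The intervention breaks the incoming arrows to IceMelt: IceMelt = 2*CO2 + 3*Forcing - 4 no longer applies, and IceMelt = 7.
Albedo = -3*CO2 - IceMelt + 1  [with CO2=3, IceMelt=7]  = -15
Flux = CO2^2 + Albedo  [with CO2=3, Albedo=-15]  = -6
Without intervention: Forcing = 1 if CO2 >= -1 else 3  [with CO2=3]  = 1; IceMelt = 2*CO2 + 3*Forcing - 4  [with CO2=3, Forcing=1]  = 5; Albedo = -3*CO2 - IceMelt + 1  [with CO2=3, IceMelt=5]  = -13; Flux = CO2^2 + Albedo  [with CO2=3, Albedo=-13]  = -4.
Change = -6 − (-4) = -2.

-2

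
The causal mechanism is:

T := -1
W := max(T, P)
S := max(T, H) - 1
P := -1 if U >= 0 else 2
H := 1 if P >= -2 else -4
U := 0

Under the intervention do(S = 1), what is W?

do(S=1) replaces the equation S := max(T, H) - 1 with the constant S = 1.
Since W is not a descendant of the intervened variable, it is unaffected.
P = -1 if U >= 0 else 2  [with U=0]  = -1
W = max(T, P)  [with T=-1, P=-1]  = -1

-1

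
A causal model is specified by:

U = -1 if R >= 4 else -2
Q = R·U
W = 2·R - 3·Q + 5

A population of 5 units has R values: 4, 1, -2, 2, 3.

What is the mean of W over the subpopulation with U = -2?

Conditioning on U=-2 selects the 4 unit(s) with R ∈ {1, -2, 2, 3}. Their W values: 13, -11, 21, 29. Mean = 13.

13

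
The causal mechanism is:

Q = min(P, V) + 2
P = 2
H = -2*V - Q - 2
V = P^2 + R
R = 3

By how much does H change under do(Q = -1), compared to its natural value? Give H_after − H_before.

5

Intervening sets Q = -1 and removes its equation (Q = min(P, V) + 2).
V = P^2 + R  [with P=2, R=3]  = 7
H = -2*V - Q - 2  [with V=7, Q=-1]  = -15
Without intervention: V = P^2 + R  [with P=2, R=3]  = 7; Q = min(P, V) + 2  [with P=2, V=7]  = 4; H = -2*V - Q - 2  [with V=7, Q=4]  = -20.
Change = -15 − (-20) = 5.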